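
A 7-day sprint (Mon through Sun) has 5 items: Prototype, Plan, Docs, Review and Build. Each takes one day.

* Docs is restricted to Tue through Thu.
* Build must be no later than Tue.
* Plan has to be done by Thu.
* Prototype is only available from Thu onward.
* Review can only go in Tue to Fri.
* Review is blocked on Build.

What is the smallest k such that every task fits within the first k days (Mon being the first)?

The precedence chain requires at least 2 distinct days.
Prototype can't be placed before Thu — that is day 4 counting from Mon — so the schedule must run through at least 4 days.
4 works (last occupied day: Thu): for example Build in Mon; Docs in Tue; Plan in Mon; Prototype in Thu; Review in Tue.

4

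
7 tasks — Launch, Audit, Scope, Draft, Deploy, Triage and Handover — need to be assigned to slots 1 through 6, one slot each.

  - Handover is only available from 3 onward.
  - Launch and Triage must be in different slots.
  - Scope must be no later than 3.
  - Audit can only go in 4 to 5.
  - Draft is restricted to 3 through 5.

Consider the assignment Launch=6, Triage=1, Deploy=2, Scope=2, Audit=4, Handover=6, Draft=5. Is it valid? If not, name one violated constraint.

Yes, all constraints hold

Audit can only go in 4 to 5 — holds.
Draft is restricted to 3 through 5 — holds.
Launch and Triage must be in different slots — holds.
Scope must be no later than 3 — holds.
Handover is only available from 3 onward — holds.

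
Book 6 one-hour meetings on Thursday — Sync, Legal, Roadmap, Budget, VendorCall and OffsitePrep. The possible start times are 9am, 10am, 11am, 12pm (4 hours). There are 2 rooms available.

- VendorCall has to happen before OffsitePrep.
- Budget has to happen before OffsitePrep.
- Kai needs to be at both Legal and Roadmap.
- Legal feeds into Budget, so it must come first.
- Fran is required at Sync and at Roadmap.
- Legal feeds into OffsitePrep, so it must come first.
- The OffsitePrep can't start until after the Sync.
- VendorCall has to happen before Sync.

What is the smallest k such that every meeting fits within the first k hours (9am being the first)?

The precedence chain requires at least 3 distinct hours.
With at most 2 per hour and 6 meetings, at least 3 hours are needed.
3 works (last occupied hour: 11am): for example Sync=10am; OffsitePrep=11am; Roadmap=11am; VendorCall=9am; Legal=9am; Budget=10am.

3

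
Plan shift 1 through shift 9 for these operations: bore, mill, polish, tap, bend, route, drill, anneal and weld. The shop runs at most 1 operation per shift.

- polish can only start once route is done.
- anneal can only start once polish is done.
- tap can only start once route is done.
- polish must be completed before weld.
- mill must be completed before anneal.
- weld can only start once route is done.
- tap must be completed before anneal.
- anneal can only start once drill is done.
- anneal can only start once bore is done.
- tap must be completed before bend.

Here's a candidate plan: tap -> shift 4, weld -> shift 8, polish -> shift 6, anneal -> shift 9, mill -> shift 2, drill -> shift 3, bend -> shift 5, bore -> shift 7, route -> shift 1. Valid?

Yes

tap can only start once route is done — holds.
polish must be completed before weld — holds.
The shop runs at most 1 operation per shift — holds.
weld can only start once route is done — holds.
tap must be completed before bend — holds.
mill must be completed before anneal — holds.
anneal can only start once polish is done — holds.
tap must be completed before anneal — holds.
polish can only start once route is done — holds.
anneal can only start once bore is done — holds.
anneal can only start once drill is done — holds.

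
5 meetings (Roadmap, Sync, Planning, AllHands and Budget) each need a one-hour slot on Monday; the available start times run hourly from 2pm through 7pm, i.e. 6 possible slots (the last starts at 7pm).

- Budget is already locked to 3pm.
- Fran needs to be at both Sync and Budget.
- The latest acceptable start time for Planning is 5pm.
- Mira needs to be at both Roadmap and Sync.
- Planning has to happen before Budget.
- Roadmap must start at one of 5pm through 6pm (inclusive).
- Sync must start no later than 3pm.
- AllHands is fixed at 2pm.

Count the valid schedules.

Enumerating: Budget -> 3pm; Planning -> 2pm; AllHands -> 2pm; Roadmap -> 5pm; Sync -> 2pm | Budget -> 3pm; Planning -> 2pm; Roadmap -> 6pm; AllHands -> 2pm; Sync -> 2pm.

2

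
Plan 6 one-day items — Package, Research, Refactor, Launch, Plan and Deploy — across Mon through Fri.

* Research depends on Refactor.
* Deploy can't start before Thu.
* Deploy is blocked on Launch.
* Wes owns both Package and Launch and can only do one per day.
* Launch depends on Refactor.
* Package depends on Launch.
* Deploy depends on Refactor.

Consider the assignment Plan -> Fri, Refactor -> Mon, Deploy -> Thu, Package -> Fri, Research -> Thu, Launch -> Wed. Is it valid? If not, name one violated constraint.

Wes owns both Package and Launch and can only do one per day — holds.
Deploy is blocked on Launch — holds.
Deploy can't start before Thu — holds.
Package depends on Launch — holds.
Deploy depends on Refactor — holds.
Research depends on Refactor — holds.
Launch depends on Refactor — holds.

Yes, all constraints hold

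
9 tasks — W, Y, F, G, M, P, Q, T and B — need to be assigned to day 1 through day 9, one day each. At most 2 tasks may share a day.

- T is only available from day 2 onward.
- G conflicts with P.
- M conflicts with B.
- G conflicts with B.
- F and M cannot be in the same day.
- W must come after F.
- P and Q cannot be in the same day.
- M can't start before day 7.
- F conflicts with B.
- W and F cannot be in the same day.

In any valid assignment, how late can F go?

Downstream work caps F at day 8.
F at day 8 is achievable: Q -> day 3, B -> day 3, G -> day 1, W -> day 9, T -> day 2, Y -> day 1, P -> day 2, F -> day 8, M -> day 7.

day 8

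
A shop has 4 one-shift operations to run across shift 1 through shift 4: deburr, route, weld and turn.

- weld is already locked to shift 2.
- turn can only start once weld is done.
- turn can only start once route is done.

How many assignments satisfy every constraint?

20

Splitting on deburr: it can be shift 1 (5), shift 2 (5), shift 3 (5), shift 4 (5). Listing each branch's schedules as (route, weld, turn) by shift number:
deburr=shift 1: (1,2,3) (1,2,4) (2,2,3) (2,2,4) (3,2,4) — 5.
deburr=shift 2: (1,2,3) (1,2,4) (2,2,3) (2,2,4) (3,2,4) — 5.
deburr=shift 3: (1,2,3) (1,2,4) (2,2,3) (2,2,4) (3,2,4) — 5.
deburr=shift 4: (1,2,3) (1,2,4) (2,2,3) (2,2,4) (3,2,4) — 5.
Summing: 5 + 5 + 5 + 5 = 20.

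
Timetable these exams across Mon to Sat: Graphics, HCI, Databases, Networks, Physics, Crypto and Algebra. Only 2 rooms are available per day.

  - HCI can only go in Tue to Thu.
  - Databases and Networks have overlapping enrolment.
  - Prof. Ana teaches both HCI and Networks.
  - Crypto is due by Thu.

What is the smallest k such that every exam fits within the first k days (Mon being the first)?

With at most 2 per day and 7 exams, at least 4 days are needed.
HCI can't be placed before Tue — that is day 2 counting from Mon — so the schedule must run through at least 2 days.
4 works (last occupied day: Thu): for example Networks=Wed, Crypto=Wed, Graphics=Mon, Databases=Mon, Physics=Tue, Algebra=Thu, HCI=Tue.

4 days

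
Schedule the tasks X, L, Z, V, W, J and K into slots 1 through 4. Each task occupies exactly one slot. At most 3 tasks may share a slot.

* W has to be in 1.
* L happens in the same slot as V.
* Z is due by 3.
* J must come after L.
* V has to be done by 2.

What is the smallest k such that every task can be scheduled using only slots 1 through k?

3 slots

The precedence chain requires at least 2 distinct slots.
With at most 3 per slot and 7 tasks, at least 3 slots are needed.
3 works (last occupied slot: 3): for example W -> 1, X -> 2, J -> 2, Z -> 2, V -> 1, L -> 1, K -> 3.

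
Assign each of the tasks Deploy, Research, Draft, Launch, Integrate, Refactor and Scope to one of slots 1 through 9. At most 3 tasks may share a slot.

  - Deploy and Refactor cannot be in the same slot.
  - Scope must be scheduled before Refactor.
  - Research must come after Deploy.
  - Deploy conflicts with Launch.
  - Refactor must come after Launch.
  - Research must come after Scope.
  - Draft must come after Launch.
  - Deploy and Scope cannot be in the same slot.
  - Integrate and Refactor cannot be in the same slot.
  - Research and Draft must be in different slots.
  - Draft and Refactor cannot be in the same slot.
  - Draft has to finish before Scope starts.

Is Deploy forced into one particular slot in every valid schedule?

Deploy can be 1 (e.g. Launch -> 2, Deploy -> 1, Refactor -> 5, Draft -> 3, Integrate -> 1, Scope -> 4, Research -> 5) or 2 (e.g. Scope=3; Draft=2; Research=4; Launch=1; Deploy=2; Refactor=4; Integrate=1).

No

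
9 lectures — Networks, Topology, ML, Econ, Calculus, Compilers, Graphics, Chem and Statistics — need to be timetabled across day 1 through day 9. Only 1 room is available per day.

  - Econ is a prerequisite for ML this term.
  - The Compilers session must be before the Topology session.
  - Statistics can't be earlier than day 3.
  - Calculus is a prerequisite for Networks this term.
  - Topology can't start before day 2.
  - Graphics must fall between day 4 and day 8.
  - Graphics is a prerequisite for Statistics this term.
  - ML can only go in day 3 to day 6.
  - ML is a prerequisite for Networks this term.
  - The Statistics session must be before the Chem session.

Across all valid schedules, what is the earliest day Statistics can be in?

Statistics is available from day 3; precedence pushes Statistics to at least day 5; downstream work caps Statistics at day 8.
Statistics at day 5 is achievable: Topology -> day 6, Networks -> day 8, Compilers -> day 2, ML -> day 3, Econ -> day 1, Calculus -> day 7, Statistics -> day 5, Graphics -> day 4, Chem -> day 9.

day 5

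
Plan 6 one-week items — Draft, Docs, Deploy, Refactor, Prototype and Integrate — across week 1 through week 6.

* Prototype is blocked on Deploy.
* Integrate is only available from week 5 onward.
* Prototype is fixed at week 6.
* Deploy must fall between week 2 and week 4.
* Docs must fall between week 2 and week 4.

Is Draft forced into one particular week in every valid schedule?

No

Draft can be week 1 (e.g. Draft -> week 1; Integrate -> week 5; Prototype -> week 6; Refactor -> week 1; Docs -> week 2; Deploy -> week 2) or week 2 (e.g. Refactor in week 1; Docs in week 2; Prototype in week 6; Integrate in week 5; Deploy in week 2; Draft in week 2).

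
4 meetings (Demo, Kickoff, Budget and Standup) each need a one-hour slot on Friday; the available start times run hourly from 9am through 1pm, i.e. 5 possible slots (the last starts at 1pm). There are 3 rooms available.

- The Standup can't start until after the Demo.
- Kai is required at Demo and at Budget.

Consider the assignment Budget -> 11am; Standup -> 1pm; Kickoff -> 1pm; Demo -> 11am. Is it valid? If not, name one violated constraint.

There are 3 rooms available — holds.
Kai is required at Demo and at Budget — violated.
The Standup can't start until after the Demo — holds.

Invalid. Kai is required at Demo and at Budget.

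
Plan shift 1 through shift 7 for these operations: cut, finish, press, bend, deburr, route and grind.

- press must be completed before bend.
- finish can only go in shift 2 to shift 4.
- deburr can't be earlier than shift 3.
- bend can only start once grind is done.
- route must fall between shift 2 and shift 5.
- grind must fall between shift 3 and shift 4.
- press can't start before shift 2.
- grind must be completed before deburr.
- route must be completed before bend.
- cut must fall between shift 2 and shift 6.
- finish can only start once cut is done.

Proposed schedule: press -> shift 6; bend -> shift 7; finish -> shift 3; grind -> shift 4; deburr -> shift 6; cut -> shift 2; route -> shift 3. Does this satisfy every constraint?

route must be completed before bend — holds.
cut must fall between shift 2 and shift 6 — holds.
grind must be completed before deburr — holds.
grind must fall between shift 3 and shift 4 — holds.
deburr can't be earlier than shift 3 — holds.
finish can only go in shift 2 to shift 4 — holds.
press can't start before shift 2 — holds.
bend can only start once grind is done — holds.
route must fall between shift 2 and shift 5 — holds.
finish can only start once cut is done — holds.
press must be completed before bend — holds.

Yes, all constraints hold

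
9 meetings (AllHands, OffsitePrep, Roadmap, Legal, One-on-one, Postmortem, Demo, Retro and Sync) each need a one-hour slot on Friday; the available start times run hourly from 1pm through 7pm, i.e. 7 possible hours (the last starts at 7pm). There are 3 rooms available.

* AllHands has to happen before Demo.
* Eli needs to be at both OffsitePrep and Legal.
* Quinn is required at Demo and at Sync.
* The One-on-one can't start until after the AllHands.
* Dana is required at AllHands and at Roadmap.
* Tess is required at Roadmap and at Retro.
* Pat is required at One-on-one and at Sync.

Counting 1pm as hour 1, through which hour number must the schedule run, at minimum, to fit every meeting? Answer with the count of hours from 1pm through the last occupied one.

3 hours

The precedence chain requires at least 2 distinct hours.
With at most 3 per hour and 9 meetings, at least 3 hours are needed.
3 works (last occupied hour: 3pm): for example Roadmap in 2pm; One-on-one in 2pm; Retro in 3pm; Legal in 3pm; Demo in 2pm; AllHands in 1pm; Sync in 3pm; Postmortem in 1pm; OffsitePrep in 1pm.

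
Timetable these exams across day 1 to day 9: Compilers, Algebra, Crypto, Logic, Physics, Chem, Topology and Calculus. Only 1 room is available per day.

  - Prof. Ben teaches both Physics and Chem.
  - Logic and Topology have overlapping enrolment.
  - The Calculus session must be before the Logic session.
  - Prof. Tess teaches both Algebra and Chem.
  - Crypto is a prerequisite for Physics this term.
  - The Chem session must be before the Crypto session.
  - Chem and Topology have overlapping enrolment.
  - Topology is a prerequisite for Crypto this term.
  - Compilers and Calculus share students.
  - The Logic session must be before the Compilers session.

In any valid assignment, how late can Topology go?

Downstream work caps Topology at day 7.
Topology at day 7 is achievable: Logic in day 2; Chem in day 4; Algebra in day 5; Topology in day 7; Physics in day 9; Crypto in day 8; Calculus in day 1; Compilers in day 3.

day 7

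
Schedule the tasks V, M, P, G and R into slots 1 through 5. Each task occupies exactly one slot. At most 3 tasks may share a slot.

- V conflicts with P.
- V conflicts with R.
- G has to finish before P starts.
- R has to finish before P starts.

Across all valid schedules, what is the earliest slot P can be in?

2

Precedence pushes P to at least 2.
P at 2 is achievable: V=3, M=1, R=1, G=1, P=2.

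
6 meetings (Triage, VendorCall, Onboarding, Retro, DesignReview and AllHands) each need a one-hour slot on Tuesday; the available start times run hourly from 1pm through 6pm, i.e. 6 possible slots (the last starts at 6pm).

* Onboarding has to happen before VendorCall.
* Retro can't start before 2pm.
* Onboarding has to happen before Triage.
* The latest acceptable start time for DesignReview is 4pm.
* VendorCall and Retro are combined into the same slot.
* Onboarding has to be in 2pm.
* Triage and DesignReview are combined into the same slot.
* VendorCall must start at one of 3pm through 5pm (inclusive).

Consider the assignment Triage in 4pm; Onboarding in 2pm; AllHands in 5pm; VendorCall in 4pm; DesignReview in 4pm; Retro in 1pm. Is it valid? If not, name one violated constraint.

No. Retro can't start before 2pm is not satisfied.

Triage and DesignReview are combined into the same slot — holds.
The latest acceptable start time for DesignReview is 4pm — holds.
Retro can't start before 2pm — violated.
VendorCall and Retro are combined into the same slot — violated.
Onboarding has to be in 2pm — holds.
VendorCall must start at one of 3pm through 5pm (inclusive) — holds.
Onboarding has to happen before VendorCall — holds.
Onboarding has to happen before Triage — holds.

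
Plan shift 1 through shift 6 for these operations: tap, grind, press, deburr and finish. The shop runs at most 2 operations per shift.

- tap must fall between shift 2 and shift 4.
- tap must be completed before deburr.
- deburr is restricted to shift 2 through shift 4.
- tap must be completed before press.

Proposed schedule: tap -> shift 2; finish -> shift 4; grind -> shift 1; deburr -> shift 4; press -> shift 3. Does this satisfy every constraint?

Yes

tap must be completed before press — holds.
The shop runs at most 2 operations per shift — holds.
tap must fall between shift 2 and shift 4 — holds.
tap must be completed before deburr — holds.
deburr is restricted to shift 2 through shift 4 — holds.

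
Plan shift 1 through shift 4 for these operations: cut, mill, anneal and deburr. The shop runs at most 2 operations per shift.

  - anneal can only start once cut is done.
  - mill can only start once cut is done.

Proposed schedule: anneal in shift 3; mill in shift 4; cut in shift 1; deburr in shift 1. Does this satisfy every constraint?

The shop runs at most 2 operations per shift — holds.
mill can only start once cut is done — holds.
anneal can only start once cut is done — holds.

Valid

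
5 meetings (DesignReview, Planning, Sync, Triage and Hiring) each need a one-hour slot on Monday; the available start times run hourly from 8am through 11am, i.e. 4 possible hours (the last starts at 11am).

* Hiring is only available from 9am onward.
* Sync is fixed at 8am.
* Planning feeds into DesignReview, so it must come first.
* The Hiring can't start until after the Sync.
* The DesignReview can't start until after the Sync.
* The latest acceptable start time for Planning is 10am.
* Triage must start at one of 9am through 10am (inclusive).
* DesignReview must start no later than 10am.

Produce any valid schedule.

DesignReview=9am, Sync=8am, Triage=9am, Planning=8am, Hiring=9am

Checking: Sync(8am) before Hiring(9am); Planning(8am) before DesignReview(9am); Sync(8am) before DesignReview(9am); Hiring=9am in [9am,11am]; Sync=8am in [8am,8am]; DesignReview=9am in [8am,10am]; Planning=8am in [8am,10am]; Triage=9am in [9am,10am].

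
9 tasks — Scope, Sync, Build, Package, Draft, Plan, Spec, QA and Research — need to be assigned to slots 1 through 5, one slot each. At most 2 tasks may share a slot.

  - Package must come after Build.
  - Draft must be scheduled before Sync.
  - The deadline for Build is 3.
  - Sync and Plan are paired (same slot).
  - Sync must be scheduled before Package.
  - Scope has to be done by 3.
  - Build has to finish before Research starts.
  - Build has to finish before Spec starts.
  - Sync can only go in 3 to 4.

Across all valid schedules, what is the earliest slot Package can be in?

4

Precedence pushes Package to at least 4.
Package at 4 is achievable: Build=1; Scope=1; Plan=3; Research=4; QA=5; Package=4; Spec=2; Draft=2; Sync=3.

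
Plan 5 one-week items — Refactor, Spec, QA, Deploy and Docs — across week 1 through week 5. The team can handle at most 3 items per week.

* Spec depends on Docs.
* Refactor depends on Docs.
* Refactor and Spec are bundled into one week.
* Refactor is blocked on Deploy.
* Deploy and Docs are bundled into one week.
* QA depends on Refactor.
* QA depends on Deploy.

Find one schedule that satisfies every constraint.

Docs=week 1, Deploy=week 1, Refactor=week 2, QA=week 3, Spec=week 2

Checking: Deploy(week 1) before QA(week 3); Deploy(week 1) before Refactor(week 2); Docs(week 1) before Spec(week 2); Refactor(week 2) before QA(week 3); Docs(week 1) before Refactor(week 2); Refactor = Spec = week 2; Deploy = Docs = week 1; max 2 per week (cap 3).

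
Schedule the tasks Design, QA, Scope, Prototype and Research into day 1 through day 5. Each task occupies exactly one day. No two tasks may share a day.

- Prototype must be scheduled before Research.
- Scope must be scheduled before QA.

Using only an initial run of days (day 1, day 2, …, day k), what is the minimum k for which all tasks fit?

5

The precedence chain requires at least 2 distinct days.
With at most 1 per day and 5 tasks, at least 5 days are needed.
5 works (last occupied day: day 5): for example QA in day 2; Research in day 4; Scope in day 1; Design in day 5; Prototype in day 3.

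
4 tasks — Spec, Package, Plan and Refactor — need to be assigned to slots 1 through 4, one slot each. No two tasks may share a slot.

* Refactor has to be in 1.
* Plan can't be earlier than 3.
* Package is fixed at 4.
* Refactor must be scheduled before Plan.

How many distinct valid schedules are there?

Enumerating: Package=4, Plan=3, Spec=2, Refactor=1.

1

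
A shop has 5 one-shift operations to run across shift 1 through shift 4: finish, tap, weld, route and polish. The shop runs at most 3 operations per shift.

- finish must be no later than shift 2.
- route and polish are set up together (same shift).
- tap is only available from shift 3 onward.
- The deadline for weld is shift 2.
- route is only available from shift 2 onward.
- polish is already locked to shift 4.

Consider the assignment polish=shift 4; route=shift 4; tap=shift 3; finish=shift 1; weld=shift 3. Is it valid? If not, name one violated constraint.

No. The deadline for weld is shift 2 is not satisfied.

polish is already locked to shift 4 — holds.
tap is only available from shift 3 onward — holds.
route is only available from shift 2 onward — holds.
finish must be no later than shift 2 — holds.
The shop runs at most 3 operations per shift — holds.
The deadline for weld is shift 2 — violated.
route and polish are set up together (same shift) — holds.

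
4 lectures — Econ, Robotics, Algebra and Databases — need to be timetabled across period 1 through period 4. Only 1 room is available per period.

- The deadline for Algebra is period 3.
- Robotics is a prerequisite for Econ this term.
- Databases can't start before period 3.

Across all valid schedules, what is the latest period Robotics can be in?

period 2

Downstream work caps Robotics at period 3.
Robotics at period 2 is achievable: Robotics in period 2, Databases in period 3, Econ in period 4, Algebra in period 1.
Nothing later works — the capacity limit rule out every period after period 2.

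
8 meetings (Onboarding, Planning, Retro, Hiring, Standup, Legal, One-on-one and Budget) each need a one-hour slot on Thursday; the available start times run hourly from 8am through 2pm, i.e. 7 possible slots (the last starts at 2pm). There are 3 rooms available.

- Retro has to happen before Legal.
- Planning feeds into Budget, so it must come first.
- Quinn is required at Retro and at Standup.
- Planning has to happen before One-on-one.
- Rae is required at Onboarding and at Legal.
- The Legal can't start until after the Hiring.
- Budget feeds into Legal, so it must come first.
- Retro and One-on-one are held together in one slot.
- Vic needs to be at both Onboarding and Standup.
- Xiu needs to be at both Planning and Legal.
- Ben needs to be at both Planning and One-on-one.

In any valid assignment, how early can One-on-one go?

Precedence pushes One-on-one to at least 9am; One-on-one must be in the same slot as Retro, which can't be after 1pm, so One-on-one is at most 1pm.
One-on-one at 9am is achievable: Legal -> 10am, One-on-one -> 9am, Standup -> 10am, Retro -> 9am, Planning -> 8am, Hiring -> 8am, Onboarding -> 8am, Budget -> 9am.

9am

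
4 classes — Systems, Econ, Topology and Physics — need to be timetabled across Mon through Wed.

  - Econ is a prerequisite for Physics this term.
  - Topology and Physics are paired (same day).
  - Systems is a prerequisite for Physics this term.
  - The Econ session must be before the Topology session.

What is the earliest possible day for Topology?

Tue

Precedence pushes Topology to at least Tue.
Topology at Tue is achievable: Systems=Mon, Econ=Mon, Physics=Tue, Topology=Tue.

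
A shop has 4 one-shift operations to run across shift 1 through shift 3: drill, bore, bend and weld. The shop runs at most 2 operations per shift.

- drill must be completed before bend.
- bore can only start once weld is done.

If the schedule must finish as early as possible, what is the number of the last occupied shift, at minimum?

2

The precedence chain requires at least 2 distinct shifts.
With at most 2 per shift and 4 operations, at least 2 shifts are needed.
2 works (last occupied shift: shift 2): for example bore=shift 2; bend=shift 2; drill=shift 1; weld=shift 1.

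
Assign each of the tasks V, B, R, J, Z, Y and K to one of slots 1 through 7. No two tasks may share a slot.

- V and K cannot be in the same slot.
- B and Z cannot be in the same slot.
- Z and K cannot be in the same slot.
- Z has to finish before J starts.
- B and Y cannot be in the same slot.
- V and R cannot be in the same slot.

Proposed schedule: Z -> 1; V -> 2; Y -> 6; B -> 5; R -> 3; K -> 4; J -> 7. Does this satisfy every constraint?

B and Y cannot be in the same slot — holds.
V and R cannot be in the same slot — holds.
V and K cannot be in the same slot — holds.
Z has to finish before J starts — holds.
B and Z cannot be in the same slot — holds.
No two tasks may share a slot — holds.
Z and K cannot be in the same slot — holds.

Yes, all constraints hold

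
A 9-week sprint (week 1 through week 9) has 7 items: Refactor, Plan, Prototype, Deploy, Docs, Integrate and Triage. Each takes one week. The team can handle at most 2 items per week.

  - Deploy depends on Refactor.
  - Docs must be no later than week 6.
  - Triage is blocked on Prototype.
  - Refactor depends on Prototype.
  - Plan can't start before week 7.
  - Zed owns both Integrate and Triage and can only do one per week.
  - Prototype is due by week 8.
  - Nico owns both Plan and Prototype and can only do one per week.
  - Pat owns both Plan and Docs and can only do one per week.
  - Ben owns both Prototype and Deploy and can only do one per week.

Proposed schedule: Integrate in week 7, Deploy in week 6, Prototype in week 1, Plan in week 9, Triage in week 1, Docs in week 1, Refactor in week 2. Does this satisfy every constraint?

Zed owns both Integrate and Triage and can only do one per week — holds.
Pat owns both Plan and Docs and can only do one per week — holds.
Triage is blocked on Prototype — violated.
Refactor depends on Prototype — holds.
Prototype is due by week 8 — holds.
Plan can't start before week 7 — holds.
Ben owns both Prototype and Deploy and can only do one per week — holds.
The team can handle at most 2 items per week — violated.
Nico owns both Plan and Prototype and can only do one per week — holds.
Docs must be no later than week 6 — holds.
Deploy depends on Refactor — holds.

Invalid. The team can handle at most 2 items per week.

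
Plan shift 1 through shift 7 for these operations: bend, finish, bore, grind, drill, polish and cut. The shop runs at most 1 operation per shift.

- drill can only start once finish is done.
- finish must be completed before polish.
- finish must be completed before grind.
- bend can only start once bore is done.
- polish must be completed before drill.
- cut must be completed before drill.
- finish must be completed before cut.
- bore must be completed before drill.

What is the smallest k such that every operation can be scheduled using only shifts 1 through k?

The precedence chain requires at least 3 distinct shifts.
With at most 1 per shift and 7 operations, at least 7 shifts are needed.
7 works (last occupied shift: shift 7): for example finish -> shift 1, cut -> shift 4, drill -> shift 5, bend -> shift 6, grind -> shift 7, polish -> shift 3, bore -> shift 2.

7 shifts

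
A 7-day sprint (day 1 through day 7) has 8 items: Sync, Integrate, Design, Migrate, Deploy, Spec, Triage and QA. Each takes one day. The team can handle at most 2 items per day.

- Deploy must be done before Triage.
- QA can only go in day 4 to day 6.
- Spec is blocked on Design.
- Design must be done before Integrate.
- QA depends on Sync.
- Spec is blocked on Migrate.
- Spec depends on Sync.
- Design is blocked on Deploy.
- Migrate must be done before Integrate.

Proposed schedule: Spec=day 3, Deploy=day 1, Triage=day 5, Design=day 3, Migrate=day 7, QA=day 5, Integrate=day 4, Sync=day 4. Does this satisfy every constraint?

Deploy must be done before Triage — holds.
Spec is blocked on Design — violated.
Design is blocked on Deploy — holds.
QA depends on Sync — holds.
Design must be done before Integrate — holds.
Migrate must be done before Integrate — violated.
QA can only go in day 4 to day 6 — holds.
Spec depends on Sync — violated.
The team can handle at most 2 items per day — holds.
Spec is blocked on Migrate — violated.

Invalid. Spec is blocked on Migrate.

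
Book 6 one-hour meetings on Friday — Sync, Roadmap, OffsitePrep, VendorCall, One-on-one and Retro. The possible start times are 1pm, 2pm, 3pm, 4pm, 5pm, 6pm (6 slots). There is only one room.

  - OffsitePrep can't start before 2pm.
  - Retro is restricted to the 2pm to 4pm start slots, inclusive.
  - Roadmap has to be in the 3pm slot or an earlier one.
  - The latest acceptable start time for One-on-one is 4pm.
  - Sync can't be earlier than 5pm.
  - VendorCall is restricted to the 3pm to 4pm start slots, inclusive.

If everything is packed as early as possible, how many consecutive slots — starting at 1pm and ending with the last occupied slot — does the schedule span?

With at most 1 per slot and 6 meetings, at least 6 slots are needed.
Sync can't be placed before 5pm — that is slot 5 counting from 1pm — so the schedule must run through at least 5 slots.
6 works (last occupied slot: 6pm): for example VendorCall=3pm; Retro=2pm; OffsitePrep=6pm; One-on-one=4pm; Sync=5pm; Roadmap=1pm.

6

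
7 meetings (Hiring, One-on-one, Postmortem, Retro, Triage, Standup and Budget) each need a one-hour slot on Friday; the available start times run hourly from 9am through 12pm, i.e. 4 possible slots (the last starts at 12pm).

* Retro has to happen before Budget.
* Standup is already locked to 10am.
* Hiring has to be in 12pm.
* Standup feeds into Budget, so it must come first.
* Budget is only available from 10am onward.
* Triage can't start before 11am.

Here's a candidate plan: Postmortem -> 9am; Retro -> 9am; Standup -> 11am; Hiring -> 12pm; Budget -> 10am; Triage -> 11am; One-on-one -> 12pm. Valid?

No — it violates: Standup feeds into Budget, so it must come first

Standup feeds into Budget, so it must come first — violated.
Retro has to happen before Budget — holds.
Standup is already locked to 10am — violated.
Hiring has to be in 12pm — holds.
Triage can't start before 11am — holds.
Budget is only available from 10am onward — holds.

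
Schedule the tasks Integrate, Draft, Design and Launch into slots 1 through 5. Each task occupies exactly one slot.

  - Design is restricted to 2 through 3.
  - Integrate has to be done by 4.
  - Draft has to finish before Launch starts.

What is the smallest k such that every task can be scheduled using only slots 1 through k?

2

The precedence chain requires at least 2 distinct slots.
2 works (last occupied slot: 2): for example Integrate in 1, Draft in 1, Design in 2, Launch in 2.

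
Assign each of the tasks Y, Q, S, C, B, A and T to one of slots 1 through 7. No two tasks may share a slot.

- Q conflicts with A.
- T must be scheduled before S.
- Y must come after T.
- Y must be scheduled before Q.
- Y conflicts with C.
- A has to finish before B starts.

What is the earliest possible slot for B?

Precedence pushes B to at least 2.
B at 2 is achievable: A=1; C=7; B=2; Y=4; S=6; Q=5; T=3.

2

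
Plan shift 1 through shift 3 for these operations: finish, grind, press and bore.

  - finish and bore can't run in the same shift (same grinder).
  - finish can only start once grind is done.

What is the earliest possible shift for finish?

Precedence pushes finish to at least shift 2.
finish at shift 2 is achievable: press in shift 1, finish in shift 2, bore in shift 1, grind in shift 1.

shift 2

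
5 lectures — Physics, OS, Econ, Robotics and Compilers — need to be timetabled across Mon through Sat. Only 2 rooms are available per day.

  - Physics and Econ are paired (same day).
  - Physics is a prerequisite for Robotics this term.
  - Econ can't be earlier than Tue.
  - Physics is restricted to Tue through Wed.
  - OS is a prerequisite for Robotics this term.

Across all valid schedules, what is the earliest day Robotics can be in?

Wed

Precedence pushes Robotics to at least Wed.
Robotics at Wed is achievable: Physics=Tue, Compilers=Mon, Econ=Tue, OS=Mon, Robotics=Wed.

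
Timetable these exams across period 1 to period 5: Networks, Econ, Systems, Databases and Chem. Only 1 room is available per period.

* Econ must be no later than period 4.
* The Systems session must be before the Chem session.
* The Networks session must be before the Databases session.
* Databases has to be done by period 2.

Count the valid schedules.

2

Enumerating: Econ=period 3; Chem=period 5; Systems=period 4; Networks=period 1; Databases=period 2 | Networks -> period 1; Chem -> period 5; Systems -> period 3; Econ -> period 4; Databases -> period 2.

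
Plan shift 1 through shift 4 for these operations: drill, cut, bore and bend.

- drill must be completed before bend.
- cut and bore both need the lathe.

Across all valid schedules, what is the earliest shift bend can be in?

shift 2

Precedence pushes bend to at least shift 2.
bend at shift 2 is achievable: bore in shift 2; cut in shift 1; drill in shift 1; bend in shift 2.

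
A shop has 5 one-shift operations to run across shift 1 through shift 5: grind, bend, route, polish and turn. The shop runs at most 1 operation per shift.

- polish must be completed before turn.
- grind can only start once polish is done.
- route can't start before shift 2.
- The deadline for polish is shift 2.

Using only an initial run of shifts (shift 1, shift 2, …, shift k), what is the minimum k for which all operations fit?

The precedence chain requires at least 2 distinct shifts.
With at most 1 per shift and 5 operations, at least 5 shifts are needed.
5 works (last occupied shift: shift 5): for example route -> shift 2; bend -> shift 5; polish -> shift 1; grind -> shift 3; turn -> shift 4.

5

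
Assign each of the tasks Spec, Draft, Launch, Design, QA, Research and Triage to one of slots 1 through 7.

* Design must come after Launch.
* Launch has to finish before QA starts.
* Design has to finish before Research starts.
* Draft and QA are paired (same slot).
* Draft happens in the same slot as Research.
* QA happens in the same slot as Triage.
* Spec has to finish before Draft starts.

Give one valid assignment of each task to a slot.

Spec in 1; Research in 3; Draft in 3; Launch in 1; QA in 3; Triage in 3; Design in 2

Checking: Launch(1) before QA(3); Design(2) before Research(3); Launch(1) before Design(2); Spec(1) before Draft(3); Draft = QA = 3; Draft = Research = 3; QA = Triage = 3.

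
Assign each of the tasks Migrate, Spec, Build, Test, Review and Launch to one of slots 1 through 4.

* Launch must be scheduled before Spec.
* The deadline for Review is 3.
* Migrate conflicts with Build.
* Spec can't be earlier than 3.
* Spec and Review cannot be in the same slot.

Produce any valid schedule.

Migrate -> 1, Test -> 1, Build -> 2, Spec -> 3, Launch -> 1, Review -> 1

Checking: Launch(1) before Spec(3); Migrate(1) != Build(2); Spec(3) != Review(1); Spec=3 in [3,4]; Review=1 in [1,3].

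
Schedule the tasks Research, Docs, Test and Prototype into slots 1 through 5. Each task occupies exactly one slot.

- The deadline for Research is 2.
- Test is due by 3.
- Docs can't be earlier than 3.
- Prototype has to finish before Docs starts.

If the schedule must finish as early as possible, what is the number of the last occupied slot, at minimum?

The precedence chain requires at least 2 distinct slots.
Docs can't be placed before 3, so the schedule must run through at least slot 3.
3 works (last occupied slot: 3): for example Research -> 1; Test -> 1; Prototype -> 1; Docs -> 3.

3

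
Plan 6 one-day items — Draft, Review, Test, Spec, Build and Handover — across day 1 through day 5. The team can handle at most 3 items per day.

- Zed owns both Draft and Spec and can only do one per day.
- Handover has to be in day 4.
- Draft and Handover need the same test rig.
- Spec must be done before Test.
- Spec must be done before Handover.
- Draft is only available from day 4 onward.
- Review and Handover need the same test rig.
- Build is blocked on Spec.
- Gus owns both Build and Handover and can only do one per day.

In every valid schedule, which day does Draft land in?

day 5

Draft's window is day 4–day 5.
Handover is fixed at day 4, and Draft can't share a day with Handover.
So Draft must be day 5.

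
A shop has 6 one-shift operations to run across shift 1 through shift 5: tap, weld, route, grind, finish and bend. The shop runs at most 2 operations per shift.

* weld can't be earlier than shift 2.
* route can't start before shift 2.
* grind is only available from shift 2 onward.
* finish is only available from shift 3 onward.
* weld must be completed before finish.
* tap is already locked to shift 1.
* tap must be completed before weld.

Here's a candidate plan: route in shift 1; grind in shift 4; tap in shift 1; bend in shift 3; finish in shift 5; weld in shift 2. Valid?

No — it violates: route can't start before shift 2

tap is already locked to shift 1 — holds.
weld can't be earlier than shift 2 — holds.
tap must be completed before weld — holds.
weld must be completed before finish — holds.
finish is only available from shift 3 onward — holds.
grind is only available from shift 2 onward — holds.
route can't start before shift 2 — violated.
The shop runs at most 2 operations per shift — holds.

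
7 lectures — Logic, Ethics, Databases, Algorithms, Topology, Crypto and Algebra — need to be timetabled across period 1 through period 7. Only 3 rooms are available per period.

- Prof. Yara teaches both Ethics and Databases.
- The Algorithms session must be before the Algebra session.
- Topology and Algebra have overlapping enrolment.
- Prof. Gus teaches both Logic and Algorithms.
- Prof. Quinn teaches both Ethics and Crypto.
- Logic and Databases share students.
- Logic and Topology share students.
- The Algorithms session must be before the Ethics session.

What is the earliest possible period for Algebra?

period 2

Precedence pushes Algebra to at least period 2.
Algebra at period 2 is achievable: Crypto in period 3, Databases in period 1, Logic in period 2, Algorithms in period 1, Topology in period 1, Algebra in period 2, Ethics in period 2.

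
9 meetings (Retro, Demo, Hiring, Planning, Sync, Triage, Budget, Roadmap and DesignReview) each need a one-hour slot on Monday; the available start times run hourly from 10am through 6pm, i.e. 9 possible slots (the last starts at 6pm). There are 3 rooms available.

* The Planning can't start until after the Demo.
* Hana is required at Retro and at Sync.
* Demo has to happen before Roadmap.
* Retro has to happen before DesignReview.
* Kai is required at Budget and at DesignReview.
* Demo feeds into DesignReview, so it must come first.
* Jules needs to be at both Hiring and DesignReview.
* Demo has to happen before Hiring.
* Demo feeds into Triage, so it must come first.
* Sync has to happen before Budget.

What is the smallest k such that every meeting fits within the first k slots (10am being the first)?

4

The precedence chain requires at least 2 distinct slots.
With at most 3 per slot and 9 meetings, at least 3 slots are needed.
Could 3 slots be enough, i.e. nothing placed later than 12pm? First, Triage must come after Demo (at 10am or later) → {11am, 12pm}; Demo must come before Triage (at 12pm or earlier) → {10am, 11am}; Hiring must come after Demo (at 10am or later) → {11am, 12pm}; DesignReview must come after Retro (at 10am or later) → {11am, 12pm}; Retro must come before DesignReview (at 12pm or earlier) → {10am, 11am}; Roadmap must come after Demo (at 10am or later) → {11am, 12pm}; Planning must come after Demo (at 10am or later) → {11am, 12pm}; Budget must come after Sync (at 10am or later) → {11am, 12pm}; Sync must come before Budget (at 12pm or earlier) → {10am, 11am}. DesignReview could then only be at {11am, 12pm}; try each:
- suppose DesignReview is at 11am; Retro must come before DesignReview (at 11am or earlier) → {10am}; Sync can't share with Retro (10am) → {11am}; Hiring can't share with DesignReview (11am) → {12pm}; Budget can't share with DesignReview (11am) → {12pm}; Hiring, Planning, Sync, Triage, Budget, Roadmap and DesignReview are all confined to {11am, 12pm} — 7 meetings for 2 slots at most 3 apiece is too many.
- suppose DesignReview is at 12pm; Hiring can't share with DesignReview (12pm) → {11am}; Budget can't share with DesignReview (12pm) → {11am}; Sync must come before Budget (at 11am or earlier) → {10am}; Retro can't share with Sync (10am) → {11am}; Planning can't use 11am, already full with Retro, Hiring and Budget (limit 3) → {12pm}; Triage can't use 11am, already full with Retro, Hiring and Budget (limit 3) → {12pm}; Roadmap can't use 11am, already full with Retro, Hiring and Budget (limit 3) → {12pm}; that puts Planning, Triage, Roadmap and DesignReview all in 12pm — more than 3 per slot.
Every option fails, so 3 slots is not enough.
4 works (last occupied slot: 1pm): for example Roadmap=1pm; Hiring=12pm; Budget=12pm; DesignReview=11am; Planning=11am; Triage=12pm; Sync=11am; Retro=10am; Demo=10am.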